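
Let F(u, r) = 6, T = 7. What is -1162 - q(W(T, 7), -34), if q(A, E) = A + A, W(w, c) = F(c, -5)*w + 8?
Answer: -1262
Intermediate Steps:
W(w, c) = 8 + 6*w (W(w, c) = 6*w + 8 = 8 + 6*w)
q(A, E) = 2*A
-1162 - q(W(T, 7), -34) = -1162 - 2*(8 + 6*7) = -1162 - 2*(8 + 42) = -1162 - 2*50 = -1162 - 1*100 = -1162 - 100 = -1262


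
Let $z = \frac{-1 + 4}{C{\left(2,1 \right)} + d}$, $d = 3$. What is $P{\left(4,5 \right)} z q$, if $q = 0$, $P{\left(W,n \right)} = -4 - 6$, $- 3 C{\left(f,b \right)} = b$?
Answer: $0$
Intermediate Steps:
$C{\left(f,b \right)} = - \frac{b}{3}$
$P{\left(W,n \right)} = -10$ ($P{\left(W,n \right)} = -4 - 6 = -10$)
$z = \frac{9}{8}$ ($z = \frac{-1 + 4}{\left(- \frac{1}{3}\right) 1 + 3} = \frac{3}{- \frac{1}{3} + 3} = \frac{3}{\frac{8}{3}} = 3 \cdot \frac{3}{8} = \frac{9}{8} \approx 1.125$)
$P{\left(4,5 \right)} z q = \left(-10\right) \frac{9}{8} \cdot 0 = \left(- \frac{45}{4}\right) 0 = 0$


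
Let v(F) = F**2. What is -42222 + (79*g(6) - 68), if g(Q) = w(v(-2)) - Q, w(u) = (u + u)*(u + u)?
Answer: -37708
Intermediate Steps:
w(u) = 4*u**2 (w(u) = (2*u)*(2*u) = 4*u**2)
g(Q) = 64 - Q (g(Q) = 4*((-2)**2)**2 - Q = 4*4**2 - Q = 4*16 - Q = 64 - Q)
-42222 + (79*g(6) - 68) = -42222 + (79*(64 - 1*6) - 68) = -42222 + (79*(64 - 6) - 68) = -42222 + (79*58 - 68) = -42222 + (4582 - 68) = -42222 + 4514 = -37708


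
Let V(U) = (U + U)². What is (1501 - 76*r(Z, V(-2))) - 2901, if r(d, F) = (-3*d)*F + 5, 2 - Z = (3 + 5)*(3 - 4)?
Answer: 34700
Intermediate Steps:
V(U) = 4*U² (V(U) = (2*U)² = 4*U²)
Z = 10 (Z = 2 - (3 + 5)*(3 - 4) = 2 - 8*(-1) = 2 - 1*(-8) = 2 + 8 = 10)
r(d, F) = 5 - 3*F*d (r(d, F) = -3*F*d + 5 = 5 - 3*F*d)
(1501 - 76*r(Z, V(-2))) - 2901 = (1501 - 76*(5 - 3*4*(-2)²*10)) - 2901 = (1501 - 76*(5 - 3*4*4*10)) - 2901 = (1501 - 76*(5 - 3*16*10)) - 2901 = (1501 - 76*(5 - 480)) - 2901 = (1501 - 76*(-475)) - 2901 = (1501 + 36100) - 2901 = 37601 - 2901 = 34700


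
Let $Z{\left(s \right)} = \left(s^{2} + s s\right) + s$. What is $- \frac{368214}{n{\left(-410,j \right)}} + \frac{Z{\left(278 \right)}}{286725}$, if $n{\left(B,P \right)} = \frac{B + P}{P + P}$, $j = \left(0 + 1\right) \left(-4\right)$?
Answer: $- \frac{15639725314}{2198225} \approx -7114.7$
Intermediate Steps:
$j = -4$ ($j = 1 \left(-4\right) = -4$)
$Z{\left(s \right)} = s + 2 s^{2}$ ($Z{\left(s \right)} = \left(s^{2} + s^{2}\right) + s = 2 s^{2} + s = s + 2 s^{2}$)
$n{\left(B,P \right)} = \frac{B + P}{2 P}$
$- \frac{368214}{n{\left(-410,j \right)}} + \frac{Z{\left(278 \right)}}{286725} = - \frac{368214}{\frac{1}{2} \frac{1}{-4} \left(-410 - 4\right)} + \frac{278 \left(1 + 2 \cdot 278\right)}{286725} = - \frac{368214}{\frac{1}{2} \left(- \frac{1}{4}\right) \left(-414\right)} + 278 \left(1 + 556\right) \frac{1}{286725} = - \frac{368214}{\frac{207}{4}} + 278 \cdot 557 \cdot \frac{1}{286725} = \left(-368214\right) \frac{4}{207} + 154846 \cdot \frac{1}{286725} = - \frac{490952}{69} + \frac{154846}{286725} = - \frac{15639725314}{2198225}$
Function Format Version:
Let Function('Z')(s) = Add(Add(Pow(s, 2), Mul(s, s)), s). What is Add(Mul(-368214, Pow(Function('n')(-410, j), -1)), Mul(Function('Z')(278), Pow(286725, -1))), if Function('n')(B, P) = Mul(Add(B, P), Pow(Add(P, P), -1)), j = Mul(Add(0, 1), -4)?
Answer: Rational(-15639725314, 2198225) ≈ -7114.7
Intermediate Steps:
j = -4 (j = Mul(1, -4) = -4)
Function('Z')(s) = Add(s, Mul(2, Pow(s, 2))) (Function('Z')(s) = Add(Add(Pow(s, 2), Pow(s, 2)), s) = Add(Mul(2, Pow(s, 2)), s) = Add(s, Mul(2, Pow(s, 2))))
Function('n')(B, P) = Mul(Rational(1, 2), Pow(P, -1), Add(B, P)) (Function('n')(B, P) = Mul(Add(B, P), Pow(Mul(2, P), -1)) = Mul(Add(B, P), Mul(Rational(1, 2), Pow(P, -1))) = Mul(Rational(1, 2), Pow(P, -1), Add(B, P)))
Add(Mul(-368214, Pow(Function('n')(-410, j), -1)), Mul(Function('Z')(278), Pow(286725, -1))) = Add(Mul(-368214, Pow(Mul(Rational(1, 2), Pow(-4, -1), Add(-410, -4)), -1)), Mul(Mul(278, Add(1, Mul(2, 278))), Pow(286725, -1))) = Add(Mul(-368214, Pow(Mul(Rational(1, 2), Rational(-1, 4), -414), -1)), Mul(Mul(278, Add(1, 556)), Rational(1, 286725))) = Add(Mul(-368214, Pow(Rational(207, 4), -1)), Mul(Mul(278, 557), Rational(1, 286725))) = Add(Mul(-368214, Rational(4, 207)), Mul(154846, Rational(1, 286725))) = Add(Rational(-490952, 69), Rational(154846, 286725)) = Rational(-15639725314, 2198225)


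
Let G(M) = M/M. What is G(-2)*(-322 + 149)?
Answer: -173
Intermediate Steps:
G(M) = 1
G(-2)*(-322 + 149) = 1*(-322 + 149) = 1*(-173) = -173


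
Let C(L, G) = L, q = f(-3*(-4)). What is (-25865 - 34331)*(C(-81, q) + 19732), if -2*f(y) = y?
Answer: -1182911596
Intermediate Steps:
f(y) = -y/2
q = -6 (q = -(-3)*(-4)/2 = -1/2*12 = -6)
(-25865 - 34331)*(C(-81, q) + 19732) = (-25865 - 34331)*(-81 + 19732) = -60196*19651 = -1182911596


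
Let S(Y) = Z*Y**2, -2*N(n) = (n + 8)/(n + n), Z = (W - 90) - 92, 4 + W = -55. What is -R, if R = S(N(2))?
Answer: 6025/16 ≈ 376.56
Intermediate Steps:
W = -59 (W = -4 - 55 = -59)
Z = -241 (Z = (-59 - 90) - 92 = -149 - 92 = -241)
N(n) = -(8 + n)/(4*n) (N(n) = -(n + 8)/(2*(n + n)) = -(8 + n)/(2*(2*n)) = -(8 + n)*1/(2*n)/2 = -(8 + n)/(4*n))
S(Y) = -241*Y**2
R = -6025/16 (R = -241*(-8 - 1*2)**2/64 = -241*(-8 - 2)**2/64 = -241*((1/4)*(1/2)*(-10))**2 = -241*(-5/4)**2 = -241*25/16 = -6025/16 ≈ -376.56)
-R = -1*(-6025/16) = 6025/16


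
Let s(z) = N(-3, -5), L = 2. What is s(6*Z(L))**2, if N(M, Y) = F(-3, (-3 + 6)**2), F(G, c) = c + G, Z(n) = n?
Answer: 36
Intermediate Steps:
F(G, c) = G + c
N(M, Y) = 6 (N(M, Y) = -3 + (-3 + 6)**2 = -3 + 3**2 = -3 + 9 = 6)
s(z) = 6
s(6*Z(L))**2 = 6**2 = 36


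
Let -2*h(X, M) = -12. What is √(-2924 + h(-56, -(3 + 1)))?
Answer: I*√2918 ≈ 54.018*I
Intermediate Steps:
h(X, M) = 6 (h(X, M) = -½*(-12) = 6)
√(-2924 + h(-56, -(3 + 1))) = √(-2924 + 6) = √(-2918) = I*√2918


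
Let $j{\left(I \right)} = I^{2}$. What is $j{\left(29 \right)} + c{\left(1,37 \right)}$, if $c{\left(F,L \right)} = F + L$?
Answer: $879$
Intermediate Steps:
$j{\left(29 \right)} + c{\left(1,37 \right)} = 29^{2} + \left(1 + 37\right) = 841 + 38 = 879$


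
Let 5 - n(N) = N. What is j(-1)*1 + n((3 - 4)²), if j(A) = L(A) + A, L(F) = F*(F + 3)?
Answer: 1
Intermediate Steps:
n(N) = 5 - N
L(F) = F*(3 + F)
j(A) = A + A*(3 + A) (j(A) = A*(3 + A) + A = A + A*(3 + A))
j(-1)*1 + n((3 - 4)²) = -(4 - 1)*1 + (5 - (3 - 4)²) = -1*3*1 + (5 - 1*(-1)²) = -3*1 + (5 - 1*1) = -3 + (5 - 1) = -3 + 4 = 1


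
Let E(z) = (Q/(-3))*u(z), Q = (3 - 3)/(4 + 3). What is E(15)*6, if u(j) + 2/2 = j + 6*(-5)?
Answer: 0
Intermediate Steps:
Q = 0 (Q = 0/7 = 0*(⅐) = 0)
u(j) = -31 + j (u(j) = -1 + (j + 6*(-5)) = -1 + (j - 30) = -1 + (-30 + j) = -31 + j)
E(z) = 0 (E(z) = (0/(-3))*(-31 + z) = (0*(-⅓))*(-31 + z) = 0*(-31 + z) = 0)
E(15)*6 = 0*6 = 0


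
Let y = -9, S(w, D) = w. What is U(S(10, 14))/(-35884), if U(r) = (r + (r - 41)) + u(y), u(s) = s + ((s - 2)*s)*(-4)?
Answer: 213/17942 ≈ 0.011872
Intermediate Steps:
u(s) = s - 4*s*(-2 + s) (u(s) = s + ((-2 + s)*s)*(-4) = s + (s*(-2 + s))*(-4) = s - 4*s*(-2 + s))
U(r) = -446 + 2*r (U(r) = (r + (r - 41)) - 9*(9 - 4*(-9)) = (r + (-41 + r)) - 9*(9 + 36) = (-41 + 2*r) - 9*45 = (-41 + 2*r) - 405 = -446 + 2*r)
U(S(10, 14))/(-35884) = (-446 + 2*10)/(-35884) = (-446 + 20)*(-1/35884) = -426*(-1/35884) = 213/17942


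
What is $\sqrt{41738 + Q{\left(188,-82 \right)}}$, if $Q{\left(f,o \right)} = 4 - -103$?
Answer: $\sqrt{41845} \approx 204.56$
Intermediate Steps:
$Q{\left(f,o \right)} = 107$ ($Q{\left(f,o \right)} = 4 + 103 = 107$)
$\sqrt{41738 + Q{\left(188,-82 \right)}} = \sqrt{41738 + 107} = \sqrt{41845}$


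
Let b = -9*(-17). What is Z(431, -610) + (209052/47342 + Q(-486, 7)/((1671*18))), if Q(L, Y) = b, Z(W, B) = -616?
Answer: -48381096613/79108482 ≈ -611.58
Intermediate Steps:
b = 153
Q(L, Y) = 153
Z(431, -610) + (209052/47342 + Q(-486, 7)/((1671*18))) = -616 + (209052/47342 + 153/((1671*18))) = -616 + (209052*(1/47342) + 153/30078) = -616 + (104526/23671 + 153*(1/30078)) = -616 + (104526/23671 + 17/3342) = -616 + 349728299/79108482 = -48381096613/79108482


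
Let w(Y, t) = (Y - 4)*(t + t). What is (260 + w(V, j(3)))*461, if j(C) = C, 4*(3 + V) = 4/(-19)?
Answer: 1906696/19 ≈ 1.0035e+5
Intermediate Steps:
V = -58/19 (V = -3 + (4/(-19))/4 = -3 + (4*(-1/19))/4 = -3 + (¼)*(-4/19) = -3 - 1/19 = -58/19 ≈ -3.0526)
w(Y, t) = 2*t*(-4 + Y) (w(Y, t) = (-4 + Y)*(2*t) = 2*t*(-4 + Y))
(260 + w(V, j(3)))*461 = (260 + 2*3*(-4 - 58/19))*461 = (260 + 2*3*(-134/19))*461 = (260 - 804/19)*461 = (4136/19)*461 = 1906696/19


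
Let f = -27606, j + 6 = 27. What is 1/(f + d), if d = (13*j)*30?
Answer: -1/19416 ≈ -5.1504e-5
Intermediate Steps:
j = 21 (j = -6 + 27 = 21)
d = 8190 (d = (13*21)*30 = 273*30 = 8190)
1/(f + d) = 1/(-27606 + 8190) = 1/(-19416) = -1/19416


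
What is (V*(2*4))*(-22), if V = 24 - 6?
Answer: -3168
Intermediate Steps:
V = 18
(V*(2*4))*(-22) = (18*(2*4))*(-22) = (18*8)*(-22) = 144*(-22) = -3168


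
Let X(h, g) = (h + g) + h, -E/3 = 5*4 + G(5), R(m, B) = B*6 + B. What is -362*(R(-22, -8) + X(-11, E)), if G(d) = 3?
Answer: 53214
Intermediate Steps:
R(m, B) = 7*B (R(m, B) = 6*B + B = 7*B)
E = -69 (E = -3*(5*4 + 3) = -3*(20 + 3) = -3*23 = -69)
X(h, g) = g + 2*h (X(h, g) = (g + h) + h = g + 2*h)
-362*(R(-22, -8) + X(-11, E)) = -362*(7*(-8) + (-69 + 2*(-11))) = -362*(-56 + (-69 - 22)) = -362*(-56 - 91) = -362*(-147) = 53214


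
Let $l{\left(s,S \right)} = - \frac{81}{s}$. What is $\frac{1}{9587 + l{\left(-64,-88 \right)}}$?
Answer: $\frac{64}{613649} \approx 0.00010429$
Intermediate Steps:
$\frac{1}{9587 + l{\left(-64,-88 \right)}} = \frac{1}{9587 - \frac{81}{-64}} = \frac{1}{9587 - - \frac{81}{64}} = \frac{1}{9587 + \frac{81}{64}} = \frac{1}{\frac{613649}{64}} = \frac{64}{613649}$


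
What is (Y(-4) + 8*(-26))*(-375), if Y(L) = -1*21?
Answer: 85875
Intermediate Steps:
Y(L) = -21
(Y(-4) + 8*(-26))*(-375) = (-21 + 8*(-26))*(-375) = (-21 - 208)*(-375) = -229*(-375) = 85875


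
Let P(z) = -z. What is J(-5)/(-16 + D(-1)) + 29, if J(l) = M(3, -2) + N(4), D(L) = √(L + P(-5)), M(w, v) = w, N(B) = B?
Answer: 57/2 ≈ 28.500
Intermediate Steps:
D(L) = √(5 + L) (D(L) = √(L - 1*(-5)) = √(L + 5) = √(5 + L))
J(l) = 7 (J(l) = 3 + 4 = 7)
J(-5)/(-16 + D(-1)) + 29 = 7/(-16 + √(5 - 1)) + 29 = 7/(-16 + √4) + 29 = 7/(-16 + 2) + 29 = 7/(-14) + 29 = 7*(-1/14) + 29 = -½ + 29 = 57/2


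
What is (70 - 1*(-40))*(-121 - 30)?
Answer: -16610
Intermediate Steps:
(70 - 1*(-40))*(-121 - 30) = (70 + 40)*(-151) = 110*(-151) = -16610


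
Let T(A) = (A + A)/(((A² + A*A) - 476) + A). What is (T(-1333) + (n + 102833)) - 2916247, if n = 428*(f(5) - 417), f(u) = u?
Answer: -10619499320416/3551969 ≈ -2.9898e+6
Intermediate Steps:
T(A) = 2*A/(-476 + A + 2*A²) (T(A) = (2*A)/(((A² + A²) - 476) + A) = (2*A)/((2*A² - 476) + A) = (2*A)/((-476 + 2*A²) + A) = (2*A)/(-476 + A + 2*A²) = 2*A/(-476 + A + 2*A²))
n = -176336 (n = 428*(5 - 417) = 428*(-412) = -176336)
(T(-1333) + (n + 102833)) - 2916247 = (2*(-1333)/(-476 - 1333 + 2*(-1333)²) + (-176336 + 102833)) - 2916247 = (2*(-1333)/(-476 - 1333 + 2*1776889) - 73503) - 2916247 = (2*(-1333)/(-476 - 1333 + 3553778) - 73503) - 2916247 = (2*(-1333)/3551969 - 73503) - 2916247 = (2*(-1333)*(1/3551969) - 73503) - 2916247 = (-2666/3551969 - 73503) - 2916247 = -261080380073/3551969 - 2916247 = -10619499320416/3551969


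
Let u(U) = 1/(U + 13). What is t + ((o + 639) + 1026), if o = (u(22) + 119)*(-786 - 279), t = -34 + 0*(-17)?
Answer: -875941/7 ≈ -1.2513e+5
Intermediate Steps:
t = -34 (t = -34 + 0 = -34)
u(U) = 1/(13 + U)
o = -887358/7 (o = (1/(13 + 22) + 119)*(-786 - 279) = (1/35 + 119)*(-1065) = (4166/35)*(-1065) = -887358/7 ≈ -1.2677e+5)
t + ((o + 639) + 1026) = -34 + ((-887358/7 + 639) + 1026) = -34 + (-882885/7 + 1026) = -34 - 875703/7 = -875941/7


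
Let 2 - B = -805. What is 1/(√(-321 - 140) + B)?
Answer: 807/651710 - I*√461/651710 ≈ 0.0012383 - 3.2945e-5*I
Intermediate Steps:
B = 807 (B = 2 - 1*(-805) = 2 + 805 = 807)
1/(√(-321 - 140) + B) = 1/(√(-321 - 140) + 807) = 1/(√(-461) + 807) = 1/(I*√461 + 807) = 1/(807 + I*√461)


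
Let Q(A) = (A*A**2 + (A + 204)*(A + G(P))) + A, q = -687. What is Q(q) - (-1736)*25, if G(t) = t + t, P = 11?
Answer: -323878795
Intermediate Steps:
G(t) = 2*t
Q(A) = A + A**3 + (22 + A)*(204 + A) (Q(A) = (A*A**2 + (A + 204)*(A + 2*11)) + A = (A**3 + (204 + A)*(A + 22)) + A = (A**3 + (204 + A)*(22 + A)) + A = (A**3 + (22 + A)*(204 + A)) + A = A + A**3 + (22 + A)*(204 + A))
Q(q) - (-1736)*25 = (4488 + (-687)**2 + (-687)**3 + 227*(-687)) - (-1736)*25 = (4488 + 471969 - 324242703 - 155949) - 1*(-43400) = -323922195 + 43400 = -323878795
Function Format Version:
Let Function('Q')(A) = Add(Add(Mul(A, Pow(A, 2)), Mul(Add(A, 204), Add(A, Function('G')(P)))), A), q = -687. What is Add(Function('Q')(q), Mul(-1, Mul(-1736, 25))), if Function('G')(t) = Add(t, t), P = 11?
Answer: -323878795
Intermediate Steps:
Function('G')(t) = Mul(2, t)
Function('Q')(A) = Add(A, Pow(A, 3), Mul(Add(22, A), Add(204, A))) (Function('Q')(A) = Add(Add(Mul(A, Pow(A, 2)), Mul(Add(A, 204), Add(A, Mul(2, 11)))), A) = Add(Add(Pow(A, 3), Mul(Add(204, A), Add(A, 22))), A) = Add(Add(Pow(A, 3), Mul(Add(204, A), Add(22, A))), A) = Add(Add(Pow(A, 3), Mul(Add(22, A), Add(204, A))), A) = Add(A, Pow(A, 3), Mul(Add(22, A), Add(204, A))))
Add(Function('Q')(q), Mul(-1, Mul(-1736, 25))) = Add(Add(4488, Pow(-687, 2), Pow(-687, 3), Mul(227, -687)), Mul(-1, Mul(-1736, 25))) = Add(Add(4488, 471969, -324242703, -155949), Mul(-1, -43400)) = Add(-323922195, 43400) = -323878795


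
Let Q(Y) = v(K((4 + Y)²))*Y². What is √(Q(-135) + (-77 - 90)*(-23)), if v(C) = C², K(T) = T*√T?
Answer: √92107567054525066 ≈ 3.0349e+8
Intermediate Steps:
K(T) = T^(3/2)
Q(Y) = Y²*(4 + Y)⁶ (Q(Y) = (((4 + Y)²)^(3/2))²*Y² = (4 + Y)⁶*Y² = Y²*(4 + Y)⁶)
√(Q(-135) + (-77 - 90)*(-23)) = √((-135)²*(4 - 135)⁶ + (-77 - 90)*(-23)) = √(18225*(-131)⁶ - 167*(-23)) = √(18225*5053913144281 + 3841) = √(92107567054521225 + 3841) = √92107567054525066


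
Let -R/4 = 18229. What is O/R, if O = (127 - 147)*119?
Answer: 595/18229 ≈ 0.032640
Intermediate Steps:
R = -72916 (R = -4*18229 = -72916)
O = -2380 (O = -20*119 = -2380)
O/R = -2380/(-72916) = -2380*(-1/72916) = 595/18229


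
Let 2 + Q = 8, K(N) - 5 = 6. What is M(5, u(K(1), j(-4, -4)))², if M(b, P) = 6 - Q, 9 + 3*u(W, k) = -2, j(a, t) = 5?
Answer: 0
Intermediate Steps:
K(N) = 11 (K(N) = 5 + 6 = 11)
Q = 6 (Q = -2 + 8 = 6)
u(W, k) = -11/3 (u(W, k) = -3 + (⅓)*(-2) = -3 - ⅔ = -11/3)
M(b, P) = 0 (M(b, P) = 6 - 1*6 = 6 - 6 = 0)
M(5, u(K(1), j(-4, -4)))² = 0² = 0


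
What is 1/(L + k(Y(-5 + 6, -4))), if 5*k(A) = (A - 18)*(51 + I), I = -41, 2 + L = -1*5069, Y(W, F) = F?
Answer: -1/5115 ≈ -0.00019550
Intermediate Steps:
L = -5071 (L = -2 - 1*5069 = -2 - 5069 = -5071)
k(A) = -36 + 2*A (k(A) = ((A - 18)*(51 - 41))/5 = ((-18 + A)*10)/5 = (-180 + 10*A)/5 = -36 + 2*A)
1/(L + k(Y(-5 + 6, -4))) = 1/(-5071 + (-36 + 2*(-4))) = 1/(-5071 + (-36 - 8)) = 1/(-5071 - 44) = 1/(-5115) = -1/5115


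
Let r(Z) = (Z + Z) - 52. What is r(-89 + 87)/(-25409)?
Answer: 56/25409 ≈ 0.0022039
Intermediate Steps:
r(Z) = -52 + 2*Z (r(Z) = 2*Z - 52 = -52 + 2*Z)
r(-89 + 87)/(-25409) = (-52 + 2*(-89 + 87))/(-25409) = (-52 + 2*(-2))*(-1/25409) = (-52 - 4)*(-1/25409) = -56*(-1/25409) = 56/25409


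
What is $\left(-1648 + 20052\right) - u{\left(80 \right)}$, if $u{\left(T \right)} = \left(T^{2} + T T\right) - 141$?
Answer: $5745$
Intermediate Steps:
$u{\left(T \right)} = -141 + 2 T^{2}$ ($u{\left(T \right)} = \left(T^{2} + T^{2}\right) - 141 = 2 T^{2} - 141 = -141 + 2 T^{2}$)
$\left(-1648 + 20052\right) - u{\left(80 \right)} = \left(-1648 + 20052\right) - \left(-141 + 2 \cdot 80^{2}\right) = 18404 - \left(-141 + 2 \cdot 6400\right) = 18404 - \left(-141 + 12800\right) = 18404 - 12659 = 5745$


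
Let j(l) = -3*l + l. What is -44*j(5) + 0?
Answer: 440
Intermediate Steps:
j(l) = -2*l
-44*j(5) + 0 = -(-88)*5 + 0 = -44*(-10) + 0 = 440 + 0 = 440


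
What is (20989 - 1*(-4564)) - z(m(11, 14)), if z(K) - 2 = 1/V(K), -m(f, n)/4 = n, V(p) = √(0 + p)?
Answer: 25551 + I*√14/28 ≈ 25551.0 + 0.13363*I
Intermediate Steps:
V(p) = √p
m(f, n) = -4*n
z(K) = 2 + K^(-½) (z(K) = 2 + 1/(√K) = 2 + K^(-½))
(20989 - 1*(-4564)) - z(m(11, 14)) = (20989 - 1*(-4564)) - (2 + (-4*14)^(-½)) = (20989 + 4564) - (2 + (-56)^(-½)) = 25553 - (2 - I*√14/28) = 25553 + (-2 + I*√14/28) = 25551 + I*√14/28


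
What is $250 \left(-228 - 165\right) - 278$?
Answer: $-98528$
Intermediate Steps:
$250 \left(-228 - 165\right) - 278 = 250 \left(-393\right) - 278 = -98250 - 278 = -98528$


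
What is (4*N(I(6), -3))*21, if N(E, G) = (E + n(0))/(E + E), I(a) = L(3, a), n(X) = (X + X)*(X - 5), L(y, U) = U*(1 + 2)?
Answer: 42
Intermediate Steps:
L(y, U) = 3*U (L(y, U) = U*3 = 3*U)
n(X) = 2*X*(-5 + X) (n(X) = (2*X)*(-5 + X) = 2*X*(-5 + X))
I(a) = 3*a
N(E, G) = ½ (N(E, G) = (E + 2*0*(-5 + 0))/(E + E) = (E + 2*0*(-5))/((2*E)) = (E + 0)*(1/(2*E)) = E*(1/(2*E)) = ½)
(4*N(I(6), -3))*21 = (4*(½))*21 = 2*21 = 42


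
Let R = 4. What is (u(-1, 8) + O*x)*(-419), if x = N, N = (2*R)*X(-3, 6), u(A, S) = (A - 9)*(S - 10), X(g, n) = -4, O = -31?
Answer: -424028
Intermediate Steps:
u(A, S) = (-10 + S)*(-9 + A) (u(A, S) = (-9 + A)*(-10 + S) = (-10 + S)*(-9 + A))
N = -32 (N = (2*4)*(-4) = 8*(-4) = -32)
x = -32
(u(-1, 8) + O*x)*(-419) = ((90 - 10*(-1) - 9*8 - 1*8) - 31*(-32))*(-419) = ((90 + 10 - 72 - 8) + 992)*(-419) = (20 + 992)*(-419) = 1012*(-419) = -424028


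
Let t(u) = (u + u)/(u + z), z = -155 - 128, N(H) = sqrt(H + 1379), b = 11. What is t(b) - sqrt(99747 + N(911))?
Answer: -11/136 - sqrt(99747 + sqrt(2290)) ≈ -315.98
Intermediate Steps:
N(H) = sqrt(1379 + H)
z = -283
t(u) = 2*u/(-283 + u) (t(u) = (u + u)/(u - 283) = (2*u)/(-283 + u) = 2*u/(-283 + u))
t(b) - sqrt(99747 + N(911)) = 2*11/(-283 + 11) - sqrt(99747 + sqrt(1379 + 911)) = 2*11/(-272) - sqrt(99747 + sqrt(2290)) = 2*11*(-1/272) - sqrt(99747 + sqrt(2290)) = -11/136 - sqrt(99747 + sqrt(2290))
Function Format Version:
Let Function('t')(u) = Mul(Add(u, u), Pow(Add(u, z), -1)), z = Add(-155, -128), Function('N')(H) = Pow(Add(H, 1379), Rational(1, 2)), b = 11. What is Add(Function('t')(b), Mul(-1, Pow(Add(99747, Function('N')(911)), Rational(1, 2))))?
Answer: Add(Rational(-11, 136), Mul(-1, Pow(Add(99747, Pow(2290, Rational(1, 2))), Rational(1, 2)))) ≈ -315.98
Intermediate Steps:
Function('N')(H) = Pow(Add(1379, H), Rational(1, 2))
z = -283
Function('t')(u) = Mul(2, u, Pow(Add(-283, u), -1)) (Function('t')(u) = Mul(Add(u, u), Pow(Add(u, -283), -1)) = Mul(Mul(2, u), Pow(Add(-283, u), -1)) = Mul(2, u, Pow(Add(-283, u), -1)))
Add(Function('t')(b), Mul(-1, Pow(Add(99747, Function('N')(911)), Rational(1, 2)))) = Add(Mul(2, 11, Pow(Add(-283, 11), -1)), Mul(-1, Pow(Add(99747, Pow(Add(1379, 911), Rational(1, 2))), Rational(1, 2)))) = Add(Mul(2, 11, Pow(-272, -1)), Mul(-1, Pow(Add(99747, Pow(2290, Rational(1, 2))), Rational(1, 2)))) = Add(Mul(2, 11, Rational(-1, 272)), Mul(-1, Pow(Add(99747, Pow(2290, Rational(1, 2))), Rational(1, 2)))) = Add(Rational(-11, 136), Mul(-1, Pow(Add(99747, Pow(2290, Rational(1, 2))), Rational(1, 2))))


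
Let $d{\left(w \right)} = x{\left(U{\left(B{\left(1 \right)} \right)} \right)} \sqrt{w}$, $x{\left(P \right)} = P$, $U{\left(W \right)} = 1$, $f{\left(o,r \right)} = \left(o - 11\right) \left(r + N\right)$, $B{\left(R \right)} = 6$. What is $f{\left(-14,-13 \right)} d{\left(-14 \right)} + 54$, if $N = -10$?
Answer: $54 + 575 i \sqrt{14} \approx 54.0 + 2151.5 i$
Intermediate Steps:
$f{\left(o,r \right)} = \left(-11 + o\right) \left(-10 + r\right)$ ($f{\left(o,r \right)} = \left(o - 11\right) \left(r - 10\right) = \left(-11 + o\right) \left(-10 + r\right)$)
$d{\left(w \right)} = \sqrt{w}$ ($d{\left(w \right)} = 1 \sqrt{w} = \sqrt{w}$)
$f{\left(-14,-13 \right)} d{\left(-14 \right)} + 54 = \left(110 - -143 - -140 - -182\right) \sqrt{-14} + 54 = \left(110 + 143 + 140 + 182\right) i \sqrt{14} + 54 = 575 i \sqrt{14} + 54 = 54 + 575 i \sqrt{14}$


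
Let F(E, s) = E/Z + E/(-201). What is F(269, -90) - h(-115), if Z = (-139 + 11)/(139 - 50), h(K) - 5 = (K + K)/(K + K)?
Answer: -5000941/25728 ≈ -194.38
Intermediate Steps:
h(K) = 6 (h(K) = 5 + (K + K)/(K + K) = 5 + (2*K)/((2*K)) = 5 + (2*K)*(1/(2*K)) = 5 + 1 = 6)
Z = -128/89 ≈ -1.4382
F(E, s) = -18017*E/25728 (F(E, s) = E/(-128/89) + E/(-201) = E*(-89/128) + E*(-1/201) = -89*E/128 - E/201 = -18017*E/25728)
F(269, -90) - h(-115) = -18017/25728*269 - 1*6 = -4846573/25728 - 6 = -5000941/25728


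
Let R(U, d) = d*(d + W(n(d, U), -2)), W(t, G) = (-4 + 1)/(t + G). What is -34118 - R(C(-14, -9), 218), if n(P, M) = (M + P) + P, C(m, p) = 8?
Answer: -18042555/221 ≈ -81641.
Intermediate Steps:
n(P, M) = M + 2*P
W(t, G) = -3/(G + t)
R(U, d) = d*(d - 3/(-2 + U + 2*d)) (R(U, d) = d*(d - 3/(-2 + (U + 2*d))) = d*(d - 3/(-2 + U + 2*d)))
-34118 - R(C(-14, -9), 218) = -34118 - 218*(-3 + 218*(-2 + 8 + 2*218))/(-2 + 8 + 2*218) = -34118 - 218*(-3 + 218*(-2 + 8 + 436))/(-2 + 8 + 436) = -34118 - 218*(-3 + 218*442)/442 = -34118 - 218*(-3 + 96356)/442 = -34118 - 218*96353/442 = -34118 - 1*10502477/221 = -34118 - 10502477/221 = -18042555/221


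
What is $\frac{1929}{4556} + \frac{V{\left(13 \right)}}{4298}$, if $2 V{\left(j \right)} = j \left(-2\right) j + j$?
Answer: $\frac{1887623}{4895422} \approx 0.38559$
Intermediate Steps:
$V{\left(j \right)} = \frac{j}{2} - j^{2}$ ($V{\left(j \right)} = \frac{j \left(-2\right) j + j}{2} = \frac{- 2 j j + j}{2} = \frac{- 2 j^{2} + j}{2} = \frac{j - 2 j^{2}}{2} = \frac{j}{2} - j^{2}$)
$\frac{1929}{4556} + \frac{V{\left(13 \right)}}{4298} = \frac{1929}{4556} + \frac{13 \left(\frac{1}{2} - 13\right)}{4298} = 1929 \cdot \frac{1}{4556} + 13 \left(\frac{1}{2} - 13\right) \frac{1}{4298} = \frac{1929}{4556} + 13 \left(- \frac{25}{2}\right) \frac{1}{4298} = \frac{1929}{4556} - \frac{325}{8596} = \frac{1887623}{4895422}$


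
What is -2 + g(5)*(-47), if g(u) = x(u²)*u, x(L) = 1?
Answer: -237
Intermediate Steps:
g(u) = u (g(u) = 1*u = u)
-2 + g(5)*(-47) = -2 + 5*(-47) = -2 - 235 = -237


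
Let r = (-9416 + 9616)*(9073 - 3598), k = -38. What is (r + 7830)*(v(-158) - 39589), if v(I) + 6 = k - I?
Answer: -43534214250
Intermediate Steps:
v(I) = -44 - I (v(I) = -6 + (-38 - I) = -44 - I)
r = 1095000 (r = 200*5475 = 1095000)
(r + 7830)*(v(-158) - 39589) = (1095000 + 7830)*((-44 - 1*(-158)) - 39589) = 1102830*((-44 + 158) - 39589) = 1102830*(114 - 39589) = 1102830*(-39475) = -43534214250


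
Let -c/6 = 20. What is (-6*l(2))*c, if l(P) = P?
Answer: 1440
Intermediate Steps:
c = -120 (c = -6*20 = -120)
(-6*l(2))*c = -6*2*(-120) = -12*(-120) = 1440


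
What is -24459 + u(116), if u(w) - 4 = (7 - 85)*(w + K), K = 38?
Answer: -36467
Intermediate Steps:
u(w) = -2960 - 78*w (u(w) = 4 + (7 - 85)*(w + 38) = 4 - 78*(38 + w) = 4 + (-2964 - 78*w) = -2960 - 78*w)
-24459 + u(116) = -24459 + (-2960 - 78*116) = -24459 + (-2960 - 9048) = -24459 - 12008 = -36467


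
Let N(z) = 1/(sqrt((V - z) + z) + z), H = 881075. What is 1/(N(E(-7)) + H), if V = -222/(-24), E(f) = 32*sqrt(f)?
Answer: (sqrt(37) + 64*I*sqrt(7))/(2 + 881075*sqrt(37) + 56388800*I*sqrt(7)) ≈ 1.135e-6 + 1.521e-14*I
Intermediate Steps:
V = 37/4 (V = -222*(-1/24) = 37/4 ≈ 9.2500)
N(z) = 1/(z + sqrt(37)/2) (N(z) = 1/(sqrt((37/4 - z) + z) + z) = 1/(sqrt(37/4) + z) = 1/(sqrt(37)/2 + z) = 1/(z + sqrt(37)/2))
1/(N(E(-7)) + H) = 1/(2/(sqrt(37) + 2*(32*sqrt(-7))) + 881075) = 1/(2/(sqrt(37) + 2*(32*(I*sqrt(7)))) + 881075) = 1/(2/(sqrt(37) + 2*(32*I*sqrt(7))) + 881075) = 1/(2/(sqrt(37) + 64*I*sqrt(7)) + 881075) = 1/(881075 + 2/(sqrt(37) + 64*I*sqrt(7)))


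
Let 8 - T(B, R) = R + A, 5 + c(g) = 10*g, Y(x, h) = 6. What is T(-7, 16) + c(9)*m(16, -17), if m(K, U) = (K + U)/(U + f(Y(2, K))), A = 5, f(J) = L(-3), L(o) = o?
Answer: -35/4 ≈ -8.7500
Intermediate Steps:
c(g) = -5 + 10*g
f(J) = -3
T(B, R) = 3 - R (T(B, R) = 8 - (R + 5) = 8 - (5 + R) = 8 + (-5 - R) = 3 - R)
m(K, U) = (K + U)/(-3 + U) (m(K, U) = (K + U)/(U - 3) = (K + U)/(-3 + U))
T(-7, 16) + c(9)*m(16, -17) = (3 - 1*16) + (-5 + 10*9)*((16 - 17)/(-3 - 17)) = (3 - 16) + (-5 + 90)*(-1/(-20)) = -13 + 85*(-1/20*(-1)) = -13 + 85*(1/20) = -13 + 17/4 = -35/4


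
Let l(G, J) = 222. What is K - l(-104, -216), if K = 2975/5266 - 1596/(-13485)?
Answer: -5238714603/23670670 ≈ -221.32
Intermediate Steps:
K = 16174137/23670670 (K = 2975*(1/5266) - 1596*(-1/13485) = 2975/5266 + 532/4495 = 16174137/23670670 ≈ 0.68330)
K - l(-104, -216) = 16174137/23670670 - 1*222 = 16174137/23670670 - 222 = -5238714603/23670670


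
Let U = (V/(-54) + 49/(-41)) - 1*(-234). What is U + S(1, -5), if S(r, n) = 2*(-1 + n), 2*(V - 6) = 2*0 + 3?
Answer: 325703/1476 ≈ 220.67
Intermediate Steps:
V = 15/2 (V = 6 + (2*0 + 3)/2 = 6 + (0 + 3)/2 = 6 + (½)*3 = 6 + 3/2 = 15/2 ≈ 7.5000)
S(r, n) = -2 + 2*n
U = 343415/1476 (U = ((15/2)/(-54) + 49/(-41)) - 1*(-234) = ((15/2)*(-1/54) + 49*(-1/41)) + 234 = (-5/36 - 49/41) + 234 = -1969/1476 + 234 = 343415/1476 ≈ 232.67)
U + S(1, -5) = 343415/1476 + (-2 + 2*(-5)) = 343415/1476 + (-2 - 10) = 343415/1476 - 12 = 325703/1476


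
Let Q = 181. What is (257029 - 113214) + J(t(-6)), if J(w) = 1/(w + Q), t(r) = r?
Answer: 25167626/175 ≈ 1.4382e+5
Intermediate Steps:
J(w) = 1/(181 + w) (J(w) = 1/(w + 181) = 1/(181 + w))
(257029 - 113214) + J(t(-6)) = (257029 - 113214) + 1/(181 - 6) = 143815 + 1/175 = 25167626/175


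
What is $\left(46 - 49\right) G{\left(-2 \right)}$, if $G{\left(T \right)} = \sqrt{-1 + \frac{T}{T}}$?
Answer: $0$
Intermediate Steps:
$G{\left(T \right)} = 0$ ($G{\left(T \right)} = \sqrt{-1 + 1} = \sqrt{0} = 0$)
$\left(46 - 49\right) G{\left(-2 \right)} = \left(46 - 49\right) 0 = \left(-3\right) 0 = 0$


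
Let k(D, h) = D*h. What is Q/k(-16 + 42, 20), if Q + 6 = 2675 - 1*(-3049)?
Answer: 2859/260 ≈ 10.996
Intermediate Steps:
Q = 5718 (Q = -6 + (2675 - 1*(-3049)) = -6 + (2675 + 3049) = -6 + 5724 = 5718)
Q/k(-16 + 42, 20) = 5718/(((-16 + 42)*20)) = 5718/((26*20)) = 5718/520 = 5718*(1/520) = 2859/260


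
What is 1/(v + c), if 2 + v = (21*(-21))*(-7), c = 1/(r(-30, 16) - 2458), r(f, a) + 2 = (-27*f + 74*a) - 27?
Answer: 493/1520904 ≈ 0.00032415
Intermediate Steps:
r(f, a) = -29 - 27*f + 74*a (r(f, a) = -2 + ((-27*f + 74*a) - 27) = -2 + (-27 - 27*f + 74*a) = -29 - 27*f + 74*a)
c = -1/493 (c = 1/((-29 - 27*(-30) + 74*16) - 2458) = 1/((-29 + 810 + 1184) - 2458) = 1/(1965 - 2458) = 1/(-493) = -1/493 ≈ -0.0020284)
v = 3085 (v = -2 + (21*(-21))*(-7) = -2 - 441*(-7) = -2 + 3087 = 3085)
1/(v + c) = 1/(3085 - 1/493) = 1/(1520904/493) = 493/1520904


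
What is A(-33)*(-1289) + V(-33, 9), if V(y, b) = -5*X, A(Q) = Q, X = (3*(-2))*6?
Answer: 42717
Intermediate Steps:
X = -36 (X = -6*6 = -36)
V(y, b) = 180 (V(y, b) = -5*(-36) = 180)
A(-33)*(-1289) + V(-33, 9) = -33*(-1289) + 180 = 42537 + 180 = 42717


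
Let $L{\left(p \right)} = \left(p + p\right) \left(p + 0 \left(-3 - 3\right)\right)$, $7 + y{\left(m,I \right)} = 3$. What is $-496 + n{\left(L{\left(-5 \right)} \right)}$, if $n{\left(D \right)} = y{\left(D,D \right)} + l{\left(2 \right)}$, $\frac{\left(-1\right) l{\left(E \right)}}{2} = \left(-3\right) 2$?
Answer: $-488$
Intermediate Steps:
$l{\left(E \right)} = 12$ ($l{\left(E \right)} = - 2 \left(\left(-3\right) 2\right) = \left(-2\right) \left(-6\right) = 12$)
$y{\left(m,I \right)} = -4$ ($y{\left(m,I \right)} = -7 + 3 = -4$)
$L{\left(p \right)} = 2 p^{2}$ ($L{\left(p \right)} = 2 p \left(p + 0 \left(-6\right)\right) = 2 p \left(p + 0\right) = 2 p p = 2 p^{2}$)
$n{\left(D \right)} = 8$ ($n{\left(D \right)} = -4 + 12 = 8$)
$-496 + n{\left(L{\left(-5 \right)} \right)} = -496 + 8 = -488$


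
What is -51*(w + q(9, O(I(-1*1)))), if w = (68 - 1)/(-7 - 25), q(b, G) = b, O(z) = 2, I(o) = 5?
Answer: -11271/32 ≈ -352.22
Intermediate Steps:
w = -67/32 (w = 67/(-32) = 67*(-1/32) = -67/32 ≈ -2.0938)
-51*(w + q(9, O(I(-1*1)))) = -51*(-67/32 + 9) = -51*221/32 = -11271/32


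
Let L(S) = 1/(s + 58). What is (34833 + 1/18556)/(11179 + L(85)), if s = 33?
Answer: 58818864559/18876833240 ≈ 3.1159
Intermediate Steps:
L(S) = 1/91 (L(S) = 1/(33 + 58) = 1/91)
(34833 + 1/18556)/(11179 + L(85)) = (34833 + 1/18556)/(11179 + 1/91) = (34833 + 1/18556)/(1017290/91) = (646361149/18556)*(91/1017290) = 58818864559/18876833240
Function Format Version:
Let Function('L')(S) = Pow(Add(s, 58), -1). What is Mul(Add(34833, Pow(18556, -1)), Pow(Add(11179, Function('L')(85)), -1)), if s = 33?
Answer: Rational(58818864559, 18876833240) ≈ 3.1159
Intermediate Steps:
Function('L')(S) = Rational(1, 91) (Function('L')(S) = Pow(Add(33, 58), -1) = Pow(91, -1) = Rational(1, 91))
Mul(Add(34833, Pow(18556, -1)), Pow(Add(11179, Function('L')(85)), -1)) = Mul(Add(34833, Pow(18556, -1)), Pow(Add(11179, Rational(1, 91)), -1)) = Mul(Add(34833, Rational(1, 18556)), Pow(Rational(1017290, 91), -1)) = Mul(Rational(646361149, 18556), Rational(91, 1017290)) = Rational(58818864559, 18876833240)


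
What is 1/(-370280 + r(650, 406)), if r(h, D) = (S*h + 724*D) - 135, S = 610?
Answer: 1/320029 ≈ 3.1247e-6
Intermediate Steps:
r(h, D) = -135 + 610*h + 724*D (r(h, D) = (610*h + 724*D) - 135 = -135 + 610*h + 724*D)
1/(-370280 + r(650, 406)) = 1/(-370280 + (-135 + 610*650 + 724*406)) = 1/(-370280 + (-135 + 396500 + 293944)) = 1/(-370280 + 690309) = 1/320029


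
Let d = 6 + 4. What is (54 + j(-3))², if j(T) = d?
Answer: 4096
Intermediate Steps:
d = 10
j(T) = 10
(54 + j(-3))² = (54 + 10)² = 64² = 4096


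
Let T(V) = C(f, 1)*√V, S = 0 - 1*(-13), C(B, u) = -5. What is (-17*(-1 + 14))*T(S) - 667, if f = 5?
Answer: -667 + 1105*√13 ≈ 3317.1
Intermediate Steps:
S = 13 (S = 0 + 13 = 13)
T(V) = -5*√V
(-17*(-1 + 14))*T(S) - 667 = (-17*(-1 + 14))*(-5*√13) - 667 = (-17*13)*(-5*√13) - 667 = -(-1105)*√13 - 667 = 1105*√13 - 667 = -667 + 1105*√13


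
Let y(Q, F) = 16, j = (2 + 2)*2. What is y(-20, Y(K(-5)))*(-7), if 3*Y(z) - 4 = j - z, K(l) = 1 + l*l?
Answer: -112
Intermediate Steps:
K(l) = 1 + l²
j = 8 (j = 4*2 = 8)
Y(z) = 4 - z/3 (Y(z) = 4/3 + (8 - z)/3 = 4/3 + (8/3 - z/3) = 4 - z/3)
y(-20, Y(K(-5)))*(-7) = 16*(-7) = -112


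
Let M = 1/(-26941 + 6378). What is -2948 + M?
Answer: -60619725/20563 ≈ -2948.0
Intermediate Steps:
M = -1/20563 (M = 1/(-20563) = -1/20563 ≈ -4.8631e-5)
-2948 + M = -2948 - 1/20563 = -60619725/20563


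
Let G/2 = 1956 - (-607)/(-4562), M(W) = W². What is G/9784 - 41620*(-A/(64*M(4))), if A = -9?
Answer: -260952466355/714153728 ≈ -365.40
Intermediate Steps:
G = 8922665/2281 (G = 2*(1956 - (-607)/(-4562)) = 2*(1956 - (-607)*(-1)/4562) = 2*(1956 - 1*607/4562) = 2*(1956 - 607/4562) = 2*(8922665/4562) = 8922665/2281 ≈ 3911.7)
G/9784 - 41620*(-A/(64*M(4))) = (8922665/2281)/9784 - 41620/((32*(-2))*(4²/(-9))) = (8922665/2281)*(1/9784) - 41620/((-1024*(-1)/9)) = 8922665/22317304 - 41620/((-64*(-16/9))) = 8922665/22317304 - 41620/1024/9 = 8922665/22317304 - 41620*9/1024 = 8922665/22317304 - 93645/256 = -260952466355/714153728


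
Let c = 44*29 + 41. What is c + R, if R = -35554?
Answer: -34237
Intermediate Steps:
c = 1317 (c = 1276 + 41 = 1317)
c + R = 1317 - 35554 = -34237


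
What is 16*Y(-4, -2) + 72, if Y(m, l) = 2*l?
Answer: 8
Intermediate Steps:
16*Y(-4, -2) + 72 = 16*(2*(-2)) + 72 = 16*(-4) + 72 = -64 + 72 = 8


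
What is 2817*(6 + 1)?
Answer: 19719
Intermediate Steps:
2817*(6 + 1) = 2817*7 = 19719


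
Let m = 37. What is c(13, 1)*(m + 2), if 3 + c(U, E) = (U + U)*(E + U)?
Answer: 14079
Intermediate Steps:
c(U, E) = -3 + 2*U*(E + U) (c(U, E) = -3 + (U + U)*(E + U) = -3 + (2*U)*(E + U) = -3 + 2*U*(E + U))
c(13, 1)*(m + 2) = (-3 + 2*13² + 2*1*13)*(37 + 2) = (-3 + 2*169 + 26)*39 = (-3 + 338 + 26)*39 = 361*39 = 14079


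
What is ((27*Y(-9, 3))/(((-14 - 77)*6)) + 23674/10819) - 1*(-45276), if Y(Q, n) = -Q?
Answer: 89154502337/1969058 ≈ 45278.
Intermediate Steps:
((27*Y(-9, 3))/(((-14 - 77)*6)) + 23674/10819) - 1*(-45276) = ((27*(-1*(-9)))/(((-14 - 77)*6)) + 23674/10819) - 1*(-45276) = ((27*9)/((-91*6)) + 23674*(1/10819)) + 45276 = (243/(-546) + 23674/10819) + 45276 = (243*(-1/546) + 23674/10819) + 45276 = (-81/182 + 23674/10819) + 45276 = 3432329/1969058 + 45276 = 89154502337/1969058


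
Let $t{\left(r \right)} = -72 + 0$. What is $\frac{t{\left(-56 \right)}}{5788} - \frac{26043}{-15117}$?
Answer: $\frac{12470705}{7291433} \approx 1.7103$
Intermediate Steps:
$t{\left(r \right)} = -72$
$\frac{t{\left(-56 \right)}}{5788} - \frac{26043}{-15117} = - \frac{72}{5788} - \frac{26043}{-15117} = \left(-72\right) \frac{1}{5788} - - \frac{8681}{5039} = - \frac{18}{1447} + \frac{8681}{5039} = \frac{12470705}{7291433}$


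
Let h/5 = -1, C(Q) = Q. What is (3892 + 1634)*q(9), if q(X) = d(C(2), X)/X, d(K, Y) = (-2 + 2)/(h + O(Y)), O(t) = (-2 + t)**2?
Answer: 0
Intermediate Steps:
h = -5 (h = 5*(-1) = -5)
d(K, Y) = 0 (d(K, Y) = (-2 + 2)/(-5 + (-2 + Y)**2) = 0/(-5 + (-2 + Y)**2) = 0)
q(X) = 0 (q(X) = 0/X = 0)
(3892 + 1634)*q(9) = (3892 + 1634)*0 = 5526*0 = 0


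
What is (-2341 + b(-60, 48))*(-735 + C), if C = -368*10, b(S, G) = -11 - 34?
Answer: 10534190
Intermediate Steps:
b(S, G) = -45
C = -3680
(-2341 + b(-60, 48))*(-735 + C) = (-2341 - 45)*(-735 - 3680) = -2386*(-4415) = 10534190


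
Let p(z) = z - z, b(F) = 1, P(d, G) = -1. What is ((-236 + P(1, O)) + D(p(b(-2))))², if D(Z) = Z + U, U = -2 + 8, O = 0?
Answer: 53361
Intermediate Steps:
U = 6
p(z) = 0
D(Z) = 6 + Z (D(Z) = Z + 6 = 6 + Z)
((-236 + P(1, O)) + D(p(b(-2))))² = ((-236 - 1) + (6 + 0))² = (-237 + 6)² = (-231)² = 53361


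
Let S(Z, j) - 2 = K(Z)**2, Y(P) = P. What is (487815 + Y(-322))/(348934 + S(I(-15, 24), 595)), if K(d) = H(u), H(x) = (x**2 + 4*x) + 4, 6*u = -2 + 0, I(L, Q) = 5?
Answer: 39486933/28264441 ≈ 1.3971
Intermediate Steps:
u = -1/3 (u = (-2 + 0)/6 = (1/6)*(-2) = -1/3 ≈ -0.33333)
H(x) = 4 + x**2 + 4*x
K(d) = 25/9 (K(d) = 4 + (-1/3)**2 + 4*(-1/3) = 4 + 1/9 - 4/3 = 25/9)
S(Z, j) = 787/81 (S(Z, j) = 2 + (25/9)**2 = 2 + 625/81 = 787/81)
(487815 + Y(-322))/(348934 + S(I(-15, 24), 595)) = (487815 - 322)/(348934 + 787/81) = 487493/(28264441/81) = 487493*(81/28264441) = 39486933/28264441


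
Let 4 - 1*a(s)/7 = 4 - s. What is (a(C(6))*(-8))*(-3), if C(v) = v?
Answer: 1008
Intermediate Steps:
a(s) = 7*s (a(s) = 28 - 7*(4 - s) = 28 + (-28 + 7*s) = 7*s)
(a(C(6))*(-8))*(-3) = ((7*6)*(-8))*(-3) = (42*(-8))*(-3) = -336*(-3) = 1008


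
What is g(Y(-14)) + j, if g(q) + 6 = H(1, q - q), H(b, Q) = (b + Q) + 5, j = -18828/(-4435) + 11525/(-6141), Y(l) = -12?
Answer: 64509373/27235335 ≈ 2.3686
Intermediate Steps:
j = 64509373/27235335 (j = -18828*(-1/4435) + 11525*(-1/6141) = 18828/4435 - 11525/6141 = 64509373/27235335 ≈ 2.3686)
H(b, Q) = 5 + Q + b (H(b, Q) = (Q + b) + 5 = 5 + Q + b)
g(q) = 0 (g(q) = -6 + (5 + (q - q) + 1) = -6 + (5 + 0 + 1) = -6 + 6 = 0)
g(Y(-14)) + j = 0 + 64509373/27235335 = 64509373/27235335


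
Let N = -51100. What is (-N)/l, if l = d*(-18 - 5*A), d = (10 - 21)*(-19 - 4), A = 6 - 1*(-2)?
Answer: -25550/7337 ≈ -3.4823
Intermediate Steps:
A = 8 (A = 6 + 2 = 8)
d = 253 (d = -11*(-23) = 253)
l = -14674 (l = 253*(-18 - 5*8) = 253*(-18 - 40) = 253*(-58) = -14674)
(-N)/l = -1*(-51100)/(-14674) = 51100*(-1/14674) = -25550/7337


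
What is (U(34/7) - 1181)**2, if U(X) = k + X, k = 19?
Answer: 65610000/49 ≈ 1.3390e+6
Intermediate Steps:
U(X) = 19 + X
(U(34/7) - 1181)**2 = ((19 + 34/7) - 1181)**2 = (167/7 - 1181)**2 = (-8100/7)**2 = 65610000/49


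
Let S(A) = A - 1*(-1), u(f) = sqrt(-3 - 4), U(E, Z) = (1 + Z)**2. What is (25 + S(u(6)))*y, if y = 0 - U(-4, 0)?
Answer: -26 - I*sqrt(7) ≈ -26.0 - 2.6458*I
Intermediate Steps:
u(f) = I*sqrt(7) (u(f) = sqrt(-7) = I*sqrt(7))
y = -1 (y = 0 - (1 + 0)**2 = 0 - 1*1**2 = 0 - 1*1 = 0 - 1 = -1)
S(A) = 1 + A (S(A) = A + 1 = 1 + A)
(25 + S(u(6)))*y = (25 + (1 + I*sqrt(7)))*(-1) = (26 + I*sqrt(7))*(-1) = -26 - I*sqrt(7)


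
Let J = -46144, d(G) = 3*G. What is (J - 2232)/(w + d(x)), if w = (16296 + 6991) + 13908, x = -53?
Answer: -12094/9259 ≈ -1.3062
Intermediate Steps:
w = 37195 (w = 23287 + 13908 = 37195)
(J - 2232)/(w + d(x)) = (-46144 - 2232)/(37195 + 3*(-53)) = -48376/(37195 - 159) = -48376/37036 = -48376*1/37036 = -12094/9259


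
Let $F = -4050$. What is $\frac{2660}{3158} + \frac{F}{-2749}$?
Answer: $\frac{10051120}{4340671} \approx 2.3156$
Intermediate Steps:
$\frac{2660}{3158} + \frac{F}{-2749} = \frac{2660}{3158} - \frac{4050}{-2749} = 2660 \cdot \frac{1}{3158} - - \frac{4050}{2749} = \frac{1330}{1579} + \frac{4050}{2749} = \frac{10051120}{4340671}$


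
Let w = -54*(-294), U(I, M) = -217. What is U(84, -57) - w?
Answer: -16093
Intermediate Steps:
w = 15876
U(84, -57) - w = -217 - 1*15876 = -217 - 15876 = -16093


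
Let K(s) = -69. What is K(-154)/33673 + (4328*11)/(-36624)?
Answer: -200703905/154154994 ≈ -1.3020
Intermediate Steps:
K(-154)/33673 + (4328*11)/(-36624) = -69/33673 + (4328*11)/(-36624) = -69*1/33673 + 47608*(-1/36624) = -69/33673 - 5951/4578 = -200703905/154154994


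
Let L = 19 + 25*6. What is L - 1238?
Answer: -1069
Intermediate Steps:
L = 169 (L = 19 + 150 = 169)
L - 1238 = 169 - 1238 = -1069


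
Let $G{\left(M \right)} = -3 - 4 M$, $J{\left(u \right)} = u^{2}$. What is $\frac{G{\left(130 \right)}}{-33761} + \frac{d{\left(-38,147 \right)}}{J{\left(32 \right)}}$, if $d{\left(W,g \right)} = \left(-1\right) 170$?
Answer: $- \frac{2601909}{17285632} \approx -0.15052$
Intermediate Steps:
$d{\left(W,g \right)} = -170$
$\frac{G{\left(130 \right)}}{-33761} + \frac{d{\left(-38,147 \right)}}{J{\left(32 \right)}} = \frac{-3 - 520}{-33761} - \frac{170}{32^{2}} = \left(-3 - 520\right) \left(- \frac{1}{33761}\right) - \frac{170}{1024} = \left(-523\right) \left(- \frac{1}{33761}\right) - \frac{85}{512} = \frac{523}{33761} - \frac{85}{512} = - \frac{2601909}{17285632}$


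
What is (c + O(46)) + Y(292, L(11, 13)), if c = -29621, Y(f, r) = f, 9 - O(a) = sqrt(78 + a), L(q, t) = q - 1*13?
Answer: -29320 - 2*sqrt(31) ≈ -29331.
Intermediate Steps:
L(q, t) = -13 + q (L(q, t) = q - 13 = -13 + q)
O(a) = 9 - sqrt(78 + a)
(c + O(46)) + Y(292, L(11, 13)) = (-29621 + (9 - sqrt(78 + 46))) + 292 = (-29621 + (9 - sqrt(124))) + 292 = (-29621 + (9 - 2*sqrt(31))) + 292 = (-29612 - 2*sqrt(31)) + 292 = -29320 - 2*sqrt(31)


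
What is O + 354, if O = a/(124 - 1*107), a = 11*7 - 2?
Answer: 6093/17 ≈ 358.41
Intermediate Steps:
a = 75 (a = 77 - 2 = 75)
O = 75/17 (O = 75/(124 - 1*107) = 75/(124 - 107) = 75/17 ≈ 4.4118)
O + 354 = 75/17 + 354 = 6093/17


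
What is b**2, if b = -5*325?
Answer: 2640625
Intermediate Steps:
b = -1625
b**2 = (-1625)**2 = 2640625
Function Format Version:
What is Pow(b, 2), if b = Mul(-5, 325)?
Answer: 2640625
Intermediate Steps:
b = -1625
Pow(b, 2) = Pow(-1625, 2) = 2640625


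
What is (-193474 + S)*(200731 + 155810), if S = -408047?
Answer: -214466898861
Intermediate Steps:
(-193474 + S)*(200731 + 155810) = (-193474 - 408047)*(200731 + 155810) = -601521*356541 = -214466898861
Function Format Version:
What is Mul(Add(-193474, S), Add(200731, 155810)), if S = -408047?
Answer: -214466898861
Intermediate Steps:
Mul(Add(-193474, S), Add(200731, 155810)) = Mul(Add(-193474, -408047), Add(200731, 155810)) = Mul(-601521, 356541) = -214466898861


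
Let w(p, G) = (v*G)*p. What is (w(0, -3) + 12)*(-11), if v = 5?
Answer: -132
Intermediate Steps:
w(p, G) = 5*G*p (w(p, G) = (5*G)*p = 5*G*p)
(w(0, -3) + 12)*(-11) = (5*(-3)*0 + 12)*(-11) = (0 + 12)*(-11) = 12*(-11) = -132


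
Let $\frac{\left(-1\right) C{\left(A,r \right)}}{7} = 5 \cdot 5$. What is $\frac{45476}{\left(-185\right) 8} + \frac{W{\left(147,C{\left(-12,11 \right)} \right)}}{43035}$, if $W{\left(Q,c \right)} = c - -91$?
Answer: $- \frac{32619733}{1061530} \approx -30.729$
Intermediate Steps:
$C{\left(A,r \right)} = -175$ ($C{\left(A,r \right)} = - 7 \cdot 5 \cdot 5 = \left(-7\right) 25 = -175$)
$W{\left(Q,c \right)} = 91 + c$ ($W{\left(Q,c \right)} = c + 91 = 91 + c$)
$\frac{45476}{\left(-185\right) 8} + \frac{W{\left(147,C{\left(-12,11 \right)} \right)}}{43035} = \frac{45476}{\left(-185\right) 8} + \frac{91 - 175}{43035} = \frac{45476}{-1480} - \frac{28}{14345} = 45476 \left(- \frac{1}{1480}\right) - \frac{28}{14345} = - \frac{11369}{370} - \frac{28}{14345} = - \frac{32619733}{1061530}$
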